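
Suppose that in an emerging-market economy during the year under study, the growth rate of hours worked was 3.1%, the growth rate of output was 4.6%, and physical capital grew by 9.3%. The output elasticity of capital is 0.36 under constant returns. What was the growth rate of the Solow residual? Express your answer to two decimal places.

Labor's share = 1 − 0.36 = 0.64.
Physical capital: 0.36 × 9.3 = 3.348 pp.
Hours worked: 0.64 × 3.1 = 1.984 pp.
TFP growth = 4.6 − 5.332 = -0.732%.

-0.73%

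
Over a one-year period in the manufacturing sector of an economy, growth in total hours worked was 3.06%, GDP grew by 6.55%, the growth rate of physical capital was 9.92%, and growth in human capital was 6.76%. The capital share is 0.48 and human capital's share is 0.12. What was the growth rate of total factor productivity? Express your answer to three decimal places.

-0.247%

Labor's share = 1 − 0.48 − 0.12 = 0.4.
Physical capital: 0.48 × 9.92 = 4.7616 pp.
Human capital: 0.12 × 6.76 = 0.8112 pp.
Total hours worked: 0.4 × 3.06 = 1.224 pp.
TFP growth = 6.55 − 6.7968 = -0.2468%.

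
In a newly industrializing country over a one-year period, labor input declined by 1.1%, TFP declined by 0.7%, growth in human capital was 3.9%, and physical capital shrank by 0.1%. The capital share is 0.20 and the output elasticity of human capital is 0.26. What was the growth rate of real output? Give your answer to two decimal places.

-0.30%

Labor's share = 1 − 0.2 − 0.26 = 0.54.
Physical capital: 0.2 × (-0.1) = -0.02 pp.
Human capital: 0.26 × 3.9 = 1.014 pp.
Labor input: 0.54 × (-1.1) = -0.594 pp.
Output growth = -0.7 + 0.4 = -0.3%.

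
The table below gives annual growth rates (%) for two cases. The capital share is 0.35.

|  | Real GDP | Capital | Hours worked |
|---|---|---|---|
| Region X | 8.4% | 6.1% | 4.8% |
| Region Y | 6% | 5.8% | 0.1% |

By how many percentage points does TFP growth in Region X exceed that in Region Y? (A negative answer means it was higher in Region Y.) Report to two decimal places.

-0.76 percentage points

Labor's share = 1 − 0.35 = 0.65.
Region X: TFP = 8.4 − 2.135 − 3.12 = 3.145%.
Region Y: TFP = 6 − 2.03 − 0.065 = 3.905%.
Difference = 3.145 − (3.905) = -0.76 pp.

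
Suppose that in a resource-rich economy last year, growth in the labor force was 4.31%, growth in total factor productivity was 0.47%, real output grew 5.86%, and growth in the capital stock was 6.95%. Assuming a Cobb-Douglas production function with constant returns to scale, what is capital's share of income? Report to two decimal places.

gY = gA + α·gK + (1−α)·gL, so gY − gA − gL = α(gK − gL).
5.86 − 0.47 − 4.31 = α × (6.95 − 4.31).
1.08 = 2.64 α, so α = 0.4091.

0.41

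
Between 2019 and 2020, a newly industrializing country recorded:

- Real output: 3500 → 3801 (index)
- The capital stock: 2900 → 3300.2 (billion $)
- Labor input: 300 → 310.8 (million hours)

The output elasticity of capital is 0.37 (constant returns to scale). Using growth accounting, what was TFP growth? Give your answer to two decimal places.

Real output growth = (3801 − 3500) / 3500 = 8.6%.
The capital stock growth = (3300.2 − 2900) / 2900 = 13.8%.
Labor input growth = (310.8 − 300) / 300 = 3.6%.
Labor's share = 1 − 0.37 = 0.63.
The capital stock: 0.37 × 13.8 = 5.106 pp.
Labor input: 0.63 × 3.6 = 2.268 pp.
TFP growth = 8.6 − 7.374 = 1.226%.

1.23%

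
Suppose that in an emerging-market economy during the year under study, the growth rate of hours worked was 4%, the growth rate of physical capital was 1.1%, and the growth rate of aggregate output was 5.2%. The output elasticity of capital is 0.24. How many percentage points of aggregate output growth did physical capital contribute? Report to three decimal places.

Contribution = share × growth = 0.24 × 1.1 = 0.264 pp.

0.264 pp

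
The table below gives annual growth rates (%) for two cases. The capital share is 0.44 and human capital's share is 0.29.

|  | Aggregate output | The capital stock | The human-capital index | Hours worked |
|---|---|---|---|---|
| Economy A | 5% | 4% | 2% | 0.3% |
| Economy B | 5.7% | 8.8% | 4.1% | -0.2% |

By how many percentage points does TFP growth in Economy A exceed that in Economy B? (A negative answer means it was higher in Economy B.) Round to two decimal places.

1.89 percentage points

Labor's share = 1 − 0.44 − 0.29 = 0.27.
Economy A: TFP = 5 − 1.76 − 0.58 − 0.081 = 2.579%.
Economy B: TFP = 5.7 − 3.872 − 1.189 + 0.054 = 0.693%.
Difference = 2.579 − (0.693) = 1.886 pp.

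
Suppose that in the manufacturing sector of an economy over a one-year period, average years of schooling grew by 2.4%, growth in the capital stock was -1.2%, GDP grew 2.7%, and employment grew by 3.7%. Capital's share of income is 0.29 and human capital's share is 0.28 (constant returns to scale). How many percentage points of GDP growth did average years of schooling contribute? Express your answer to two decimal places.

0.67 pp

Contribution = share × growth = 0.28 × 2.4 = 0.672 pp.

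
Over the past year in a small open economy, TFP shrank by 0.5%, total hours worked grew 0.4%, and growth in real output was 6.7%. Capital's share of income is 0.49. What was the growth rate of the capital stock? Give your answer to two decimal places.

The capital stock grew 14.28%.

Labor's share = 1 − 0.49 = 0.51.
gY = gA + 0.51×0.4 + 0.49×g.
0.49×g = 6.7 + 0.5 − 0.204 = 6.996.
g = 6.996 / 0.49 = 14.2776%.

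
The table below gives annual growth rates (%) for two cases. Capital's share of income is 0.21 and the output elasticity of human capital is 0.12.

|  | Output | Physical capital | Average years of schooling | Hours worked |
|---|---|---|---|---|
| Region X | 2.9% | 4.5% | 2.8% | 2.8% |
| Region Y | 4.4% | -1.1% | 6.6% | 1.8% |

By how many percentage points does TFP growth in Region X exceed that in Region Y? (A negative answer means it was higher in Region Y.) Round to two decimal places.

-2.89 percentage points

Labor's share = 1 − 0.21 − 0.12 = 0.67.
Region X: TFP = 2.9 − 0.945 − 0.336 − 1.876 = -0.257%.
Region Y: TFP = 4.4 + 0.231 − 0.792 − 1.206 = 2.633%.
Difference = -0.257 − (2.633) = -2.89 pp.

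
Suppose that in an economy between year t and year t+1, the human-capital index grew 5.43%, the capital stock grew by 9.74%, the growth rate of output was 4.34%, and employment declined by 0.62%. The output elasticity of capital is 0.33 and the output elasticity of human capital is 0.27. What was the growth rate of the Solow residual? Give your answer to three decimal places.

-0.092%

Labor's share = 1 − 0.33 − 0.27 = 0.4.
The capital stock: 0.33 × 9.74 = 3.2142 pp.
The human-capital index: 0.27 × 5.43 = 1.4661 pp.
Employment: 0.4 × (-0.62) = -0.248 pp.
TFP growth = 4.34 − 4.4323 = -0.0923%.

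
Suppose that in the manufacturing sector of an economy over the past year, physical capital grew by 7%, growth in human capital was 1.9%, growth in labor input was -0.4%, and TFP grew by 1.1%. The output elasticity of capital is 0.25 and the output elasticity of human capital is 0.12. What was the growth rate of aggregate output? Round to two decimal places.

Labor's share = 1 − 0.25 − 0.12 = 0.63.
Physical capital: 0.25 × 7 = 1.75 pp.
Human capital: 0.12 × 1.9 = 0.228 pp.
Labor input: 0.63 × (-0.4) = -0.252 pp.
Output growth = 1.1 + 1.726 = 2.826%.

2.83%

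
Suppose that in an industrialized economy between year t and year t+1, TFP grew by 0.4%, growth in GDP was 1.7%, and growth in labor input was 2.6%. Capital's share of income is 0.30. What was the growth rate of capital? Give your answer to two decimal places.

Labor's share = 1 − 0.3 = 0.7.
gY = gA + 0.7×2.6 + 0.3×g.
0.3×g = 1.7 − 0.4 − 1.82 = -0.52.
g = -0.52 / 0.3 = -1.7333%.

-1.73%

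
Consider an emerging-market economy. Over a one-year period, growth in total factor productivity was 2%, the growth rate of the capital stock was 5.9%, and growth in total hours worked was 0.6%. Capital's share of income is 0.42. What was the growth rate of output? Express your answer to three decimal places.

4.826%

Labor's share = 1 − 0.42 = 0.58.
The capital stock: 0.42 × 5.9 = 2.478 pp.
Total hours worked: 0.58 × 0.6 = 0.348 pp.
Output growth = 2 + 2.826 = 4.826%.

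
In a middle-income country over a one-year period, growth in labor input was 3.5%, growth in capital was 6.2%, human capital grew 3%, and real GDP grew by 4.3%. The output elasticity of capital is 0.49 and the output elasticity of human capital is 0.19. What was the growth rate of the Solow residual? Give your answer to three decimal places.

-0.428%

Labor's share = 1 − 0.49 − 0.19 = 0.32.
Capital: 0.49 × 6.2 = 3.038 pp.
Human capital: 0.19 × 3 = 0.57 pp.
Labor input: 0.32 × 3.5 = 1.12 pp.
TFP growth = 4.3 − 4.728 = -0.428%.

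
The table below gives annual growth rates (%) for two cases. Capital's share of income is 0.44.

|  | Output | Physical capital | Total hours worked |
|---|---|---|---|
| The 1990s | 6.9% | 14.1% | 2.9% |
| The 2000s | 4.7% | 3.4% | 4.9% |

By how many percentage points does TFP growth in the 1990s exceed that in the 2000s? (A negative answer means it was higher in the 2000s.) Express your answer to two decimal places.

Labor's share = 1 − 0.44 = 0.56.
The 1990s: TFP = 6.9 − 6.204 − 1.624 = -0.928%.
The 2000s: TFP = 4.7 − 1.496 − 2.744 = 0.46%.
Difference = -0.928 − (0.46) = -1.388 pp.

-1.39 percentage points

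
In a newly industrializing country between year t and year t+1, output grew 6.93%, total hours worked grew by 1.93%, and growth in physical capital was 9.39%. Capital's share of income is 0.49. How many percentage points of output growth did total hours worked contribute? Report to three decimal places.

0.984 percentage points

Labor's share = 1 − 0.49 = 0.51.
Contribution = share × growth = 0.51 × 1.93 = 0.9843 pp.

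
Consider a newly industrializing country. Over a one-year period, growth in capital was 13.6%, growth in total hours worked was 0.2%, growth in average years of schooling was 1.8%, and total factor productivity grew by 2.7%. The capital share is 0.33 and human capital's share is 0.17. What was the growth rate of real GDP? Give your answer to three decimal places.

7.594%

Labor's share = 1 − 0.33 − 0.17 = 0.5.
Capital: 0.33 × 13.6 = 4.488 pp.
Average years of schooling: 0.17 × 1.8 = 0.306 pp.
Total hours worked: 0.5 × 0.2 = 0.1 pp.
Output growth = 2.7 + 4.894 = 7.594%.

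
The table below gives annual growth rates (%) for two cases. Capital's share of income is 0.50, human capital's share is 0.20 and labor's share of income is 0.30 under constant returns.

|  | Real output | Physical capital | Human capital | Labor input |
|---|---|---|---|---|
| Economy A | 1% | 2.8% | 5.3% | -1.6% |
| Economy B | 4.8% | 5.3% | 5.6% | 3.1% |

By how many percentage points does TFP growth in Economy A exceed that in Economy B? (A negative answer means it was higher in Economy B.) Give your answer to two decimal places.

Labor's share = 1 − 0.5 − 0.2 = 0.3.
Economy A: TFP = 1 − 1.4 − 1.06 + 0.48 = -0.98%.
Economy B: TFP = 4.8 − 2.65 − 1.12 − 0.93 = 0.1%.
Difference = -0.98 − (0.1) = -1.08 pp.

-1.08 percentage points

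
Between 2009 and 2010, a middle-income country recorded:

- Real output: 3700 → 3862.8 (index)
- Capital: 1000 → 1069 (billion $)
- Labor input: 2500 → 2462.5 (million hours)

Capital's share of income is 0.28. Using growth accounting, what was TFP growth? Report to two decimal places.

3.55%

Real output growth = (3862.8 − 3700) / 3700 = 4.4%.
Capital growth = (1069 − 1000) / 1000 = 6.9%.
Labor input growth = (2462.5 − 2500) / 2500 = -1.5%.
Labor's share = 1 − 0.28 = 0.72.
Capital: 0.28 × 6.9 = 1.932 pp.
Labor input: 0.72 × (-1.5) = -1.08 pp.
TFP growth = 4.4 − 0.852 = 3.548%.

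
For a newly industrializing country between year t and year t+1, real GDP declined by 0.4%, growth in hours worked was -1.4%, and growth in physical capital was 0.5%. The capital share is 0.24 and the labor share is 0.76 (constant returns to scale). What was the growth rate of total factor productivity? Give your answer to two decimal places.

Labor's share = 1 − 0.24 = 0.76.
Physical capital: 0.24 × 0.5 = 0.12 pp.
Hours worked: 0.76 × (-1.4) = -1.064 pp.
TFP growth = -0.4 + 0.944 = 0.544%.

Total factor productivity growth was 0.54%.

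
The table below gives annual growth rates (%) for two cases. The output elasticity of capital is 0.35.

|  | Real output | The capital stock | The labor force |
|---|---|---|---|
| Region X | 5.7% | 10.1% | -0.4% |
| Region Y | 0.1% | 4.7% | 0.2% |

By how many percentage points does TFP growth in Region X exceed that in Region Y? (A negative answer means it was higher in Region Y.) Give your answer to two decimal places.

4.10 percentage points

Labor's share = 1 − 0.35 = 0.65.
Region X: TFP = 5.7 − 3.535 + 0.26 = 2.425%.
Region Y: TFP = 0.1 − 1.645 − 0.13 = -1.675%.
Difference = 2.425 − (-1.675) = 4.1 pp.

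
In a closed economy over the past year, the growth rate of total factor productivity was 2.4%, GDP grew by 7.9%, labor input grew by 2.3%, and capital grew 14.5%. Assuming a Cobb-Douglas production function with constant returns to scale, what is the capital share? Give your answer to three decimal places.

The capital share is 0.262.

gY = gA + α·gK + (1−α)·gL, so gY − gA − gL = α(gK − gL).
7.9 − 2.4 − 2.3 = α × (14.5 − 2.3).
3.2 = 12.2 α, so α = 0.2623.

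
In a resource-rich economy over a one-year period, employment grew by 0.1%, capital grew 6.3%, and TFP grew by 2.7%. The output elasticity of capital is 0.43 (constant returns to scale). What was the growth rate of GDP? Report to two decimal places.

Labor's share = 1 − 0.43 = 0.57.
Capital: 0.43 × 6.3 = 2.709 pp.
Employment: 0.57 × 0.1 = 0.057 pp.
Output growth = 2.7 + 2.766 = 5.466%.

5.47%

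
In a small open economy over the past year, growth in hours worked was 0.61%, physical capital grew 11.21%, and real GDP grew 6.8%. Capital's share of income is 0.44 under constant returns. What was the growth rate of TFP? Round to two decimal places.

TFP growth was 1.53%.

Labor's share = 1 − 0.44 = 0.56.
Physical capital: 0.44 × 11.21 = 4.9324 pp.
Hours worked: 0.56 × 0.61 = 0.3416 pp.
TFP growth = 6.8 − 5.274 = 1.526%.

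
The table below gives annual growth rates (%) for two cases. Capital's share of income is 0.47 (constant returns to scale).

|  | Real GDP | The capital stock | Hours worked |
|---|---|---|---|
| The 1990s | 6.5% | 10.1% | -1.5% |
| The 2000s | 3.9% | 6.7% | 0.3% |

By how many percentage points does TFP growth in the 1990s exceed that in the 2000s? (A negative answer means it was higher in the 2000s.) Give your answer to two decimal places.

Labor's share = 1 − 0.47 = 0.53.
The 1990s: TFP = 6.5 − 4.747 + 0.795 = 2.548%.
The 2000s: TFP = 3.9 − 3.149 − 0.159 = 0.592%.
Difference = 2.548 − (0.592) = 1.956 pp.

1.96 percentage points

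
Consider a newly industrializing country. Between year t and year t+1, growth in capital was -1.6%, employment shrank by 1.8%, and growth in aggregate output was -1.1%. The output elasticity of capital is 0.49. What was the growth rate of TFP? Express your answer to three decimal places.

Labor's share = 1 − 0.49 = 0.51.
Capital: 0.49 × (-1.6) = -0.784 pp.
Employment: 0.51 × (-1.8) = -0.918 pp.
TFP growth = -1.1 + 1.702 = 0.602%.

0.602%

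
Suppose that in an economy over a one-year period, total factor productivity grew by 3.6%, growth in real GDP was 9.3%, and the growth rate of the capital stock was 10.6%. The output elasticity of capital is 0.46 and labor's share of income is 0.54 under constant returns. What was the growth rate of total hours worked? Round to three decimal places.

Labor's share = 1 − 0.46 = 0.54.
gY = gA + 0.46×10.6 + 0.54×g.
0.54×g = 9.3 − 3.6 − 4.876 = 0.824.
g = 0.824 / 0.54 = 1.52593%.

Total hours worked grew 1.526%.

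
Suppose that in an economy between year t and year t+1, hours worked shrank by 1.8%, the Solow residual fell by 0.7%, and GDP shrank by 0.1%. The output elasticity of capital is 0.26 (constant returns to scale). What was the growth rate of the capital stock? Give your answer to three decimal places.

The capital stock grew 7.431%.

Labor's share = 1 − 0.26 = 0.74.
gY = gA + 0.74×(-1.8) + 0.26×g.
0.26×g = -0.1 + 0.7 + 1.332 = 1.932.
g = 1.932 / 0.26 = 7.43077%.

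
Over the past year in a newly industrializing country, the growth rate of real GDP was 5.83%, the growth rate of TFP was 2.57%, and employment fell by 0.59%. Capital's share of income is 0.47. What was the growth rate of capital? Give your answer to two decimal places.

Labor's share = 1 − 0.47 = 0.53.
gY = gA + 0.53×(-0.59) + 0.47×g.
0.47×g = 5.83 − 2.57 + 0.3127 = 3.5727.
g = 3.5727 / 0.47 = 7.6015%.

Capital grew 7.60%.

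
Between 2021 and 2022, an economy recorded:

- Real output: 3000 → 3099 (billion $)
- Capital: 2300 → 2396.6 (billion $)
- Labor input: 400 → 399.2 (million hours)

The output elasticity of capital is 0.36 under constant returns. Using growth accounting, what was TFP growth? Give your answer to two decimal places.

Real output growth = (3099 − 3000) / 3000 = 3.3%.
Capital growth = (2396.6 − 2300) / 2300 = 4.2%.
Labor input growth = (399.2 − 400) / 400 = -0.2%.
Labor's share = 1 − 0.36 = 0.64.
Capital: 0.36 × 4.2 = 1.512 pp.
Labor input: 0.64 × (-0.2) = -0.128 pp.
TFP growth = 3.3 − 1.384 = 1.916%.

1.92%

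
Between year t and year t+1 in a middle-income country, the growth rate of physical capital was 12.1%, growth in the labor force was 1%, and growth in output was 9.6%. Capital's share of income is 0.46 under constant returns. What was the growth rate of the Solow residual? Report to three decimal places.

3.494%

Labor's share = 1 − 0.46 = 0.54.
Physical capital: 0.46 × 12.1 = 5.566 pp.
The labor force: 0.54 × 1 = 0.54 pp.
TFP growth = 9.6 − 6.106 = 3.494%.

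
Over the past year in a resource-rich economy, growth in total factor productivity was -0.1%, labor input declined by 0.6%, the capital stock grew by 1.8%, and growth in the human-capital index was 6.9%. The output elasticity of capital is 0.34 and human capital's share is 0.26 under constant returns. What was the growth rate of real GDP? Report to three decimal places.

2.066%

Labor's share = 1 − 0.34 − 0.26 = 0.4.
The capital stock: 0.34 × 1.8 = 0.612 pp.
The human-capital index: 0.26 × 6.9 = 1.794 pp.
Labor input: 0.4 × (-0.6) = -0.24 pp.
Output growth = -0.1 + 2.166 = 2.066%.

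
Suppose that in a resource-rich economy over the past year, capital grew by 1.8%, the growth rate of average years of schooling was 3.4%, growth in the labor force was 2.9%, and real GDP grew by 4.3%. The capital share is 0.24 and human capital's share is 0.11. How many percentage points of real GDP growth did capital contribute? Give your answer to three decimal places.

Contribution = share × growth = 0.24 × 1.8 = 0.432 pp.

0.432 percentage points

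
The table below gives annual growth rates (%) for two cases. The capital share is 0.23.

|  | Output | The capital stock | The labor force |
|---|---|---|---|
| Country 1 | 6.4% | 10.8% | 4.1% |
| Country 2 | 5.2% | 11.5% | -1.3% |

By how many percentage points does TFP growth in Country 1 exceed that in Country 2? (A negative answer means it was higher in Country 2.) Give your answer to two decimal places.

Labor's share = 1 − 0.23 = 0.77.
Country 1: TFP = 6.4 − 2.484 − 3.157 = 0.759%.
Country 2: TFP = 5.2 − 2.645 + 1.001 = 3.556%.
Difference = 0.759 − (3.556) = -2.797 pp.

-2.80 percentage points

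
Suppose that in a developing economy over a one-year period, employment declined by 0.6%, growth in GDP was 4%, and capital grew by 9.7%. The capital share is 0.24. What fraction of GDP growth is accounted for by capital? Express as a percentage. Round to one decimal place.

Capital contributed 0.24 × 9.7 = 2.328 pp.
Share of growth = 2.328 / 4 × 100 = 58.2%.

Capital accounted for 58.2% of growth.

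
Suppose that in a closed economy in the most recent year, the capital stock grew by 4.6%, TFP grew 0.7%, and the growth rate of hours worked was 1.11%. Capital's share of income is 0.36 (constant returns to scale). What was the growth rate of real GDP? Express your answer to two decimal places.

Real GDP grew 3.07%.

Labor's share = 1 − 0.36 = 0.64.
The capital stock: 0.36 × 4.6 = 1.656 pp.
Hours worked: 0.64 × 1.11 = 0.7104 pp.
Output growth = 0.7 + 2.3664 = 3.0664%.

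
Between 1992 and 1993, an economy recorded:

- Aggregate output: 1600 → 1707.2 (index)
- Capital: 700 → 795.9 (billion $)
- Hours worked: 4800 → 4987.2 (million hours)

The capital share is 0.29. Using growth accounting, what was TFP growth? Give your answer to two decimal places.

Aggregate output growth = (1707.2 − 1600) / 1600 = 6.7%.
Capital growth = (795.9 − 700) / 700 = 13.7%.
Hours worked growth = (4987.2 − 4800) / 4800 = 3.9%.
Labor's share = 1 − 0.29 = 0.71.
Capital: 0.29 × 13.7 = 3.973 pp.
Hours worked: 0.71 × 3.9 = 2.769 pp.
TFP growth = 6.7 − 6.742 = -0.042%.

-0.04%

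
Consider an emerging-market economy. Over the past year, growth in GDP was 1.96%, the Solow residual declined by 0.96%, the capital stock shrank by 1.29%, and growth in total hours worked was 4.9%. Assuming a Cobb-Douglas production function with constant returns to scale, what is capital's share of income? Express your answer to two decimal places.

α = 0.32

gY = gA + α·gK + (1−α)·gL, so gY − gA − gL = α(gK − gL).
1.96 + 0.96 − 4.9 = α × (-1.29 − 4.9).
-1.98 = -6.19 α, so α = 0.3199.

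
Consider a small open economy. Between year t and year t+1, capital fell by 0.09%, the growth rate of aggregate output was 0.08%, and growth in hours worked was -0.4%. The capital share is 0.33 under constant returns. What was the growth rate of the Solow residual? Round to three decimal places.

The Solow residual growth was 0.378%.

Labor's share = 1 − 0.33 = 0.67.
Capital: 0.33 × (-0.09) = -0.0297 pp.
Hours worked: 0.67 × (-0.4) = -0.268 pp.
TFP growth = 0.08 + 0.2977 = 0.3777%.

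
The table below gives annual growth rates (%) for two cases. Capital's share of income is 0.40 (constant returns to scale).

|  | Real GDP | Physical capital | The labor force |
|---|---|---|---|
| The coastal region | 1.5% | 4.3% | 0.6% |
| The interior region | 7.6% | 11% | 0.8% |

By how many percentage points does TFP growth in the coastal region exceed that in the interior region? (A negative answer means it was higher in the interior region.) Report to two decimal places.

-3.30 percentage points

Labor's share = 1 − 0.4 = 0.6.
The coastal region: TFP = 1.5 − 1.72 − 0.36 = -0.58%.
The interior region: TFP = 7.6 − 4.4 − 0.48 = 2.72%.
Difference = -0.58 − (2.72) = -3.3 pp.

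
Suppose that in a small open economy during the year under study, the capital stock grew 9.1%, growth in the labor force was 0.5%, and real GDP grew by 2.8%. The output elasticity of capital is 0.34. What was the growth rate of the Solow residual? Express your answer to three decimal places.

Labor's share = 1 − 0.34 = 0.66.
The capital stock: 0.34 × 9.1 = 3.094 pp.
The labor force: 0.66 × 0.5 = 0.33 pp.
TFP growth = 2.8 − 3.424 = -0.624%.

-0.624%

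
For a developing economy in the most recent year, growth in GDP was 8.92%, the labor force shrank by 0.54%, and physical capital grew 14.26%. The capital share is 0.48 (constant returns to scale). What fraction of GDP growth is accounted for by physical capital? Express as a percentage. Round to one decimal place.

Physical capital contributed 0.48 × 14.26 = 6.8448 pp.
Share of growth = 6.8448 / 8.92 × 100 = 76.735%.

76.7%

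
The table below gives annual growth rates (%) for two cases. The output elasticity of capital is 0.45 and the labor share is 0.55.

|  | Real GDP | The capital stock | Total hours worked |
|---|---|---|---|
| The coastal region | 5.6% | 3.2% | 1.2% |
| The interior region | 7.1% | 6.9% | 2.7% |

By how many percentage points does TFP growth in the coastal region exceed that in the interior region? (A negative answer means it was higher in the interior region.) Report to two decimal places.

0.99 percentage points

Labor's share = 1 − 0.45 = 0.55.
The coastal region: TFP = 5.6 − 1.44 − 0.66 = 3.5%.
The interior region: TFP = 7.1 − 3.105 − 1.485 = 2.51%.
Difference = 3.5 − (2.51) = 0.99 pp.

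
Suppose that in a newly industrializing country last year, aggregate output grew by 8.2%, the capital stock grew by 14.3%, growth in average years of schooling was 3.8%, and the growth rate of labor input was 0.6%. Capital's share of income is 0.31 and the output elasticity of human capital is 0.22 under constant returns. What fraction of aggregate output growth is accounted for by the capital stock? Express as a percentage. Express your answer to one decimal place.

54.1%

The capital stock contributed 0.31 × 14.3 = 4.433 pp.
Share of growth = 4.433 / 8.2 × 100 = 54.061%.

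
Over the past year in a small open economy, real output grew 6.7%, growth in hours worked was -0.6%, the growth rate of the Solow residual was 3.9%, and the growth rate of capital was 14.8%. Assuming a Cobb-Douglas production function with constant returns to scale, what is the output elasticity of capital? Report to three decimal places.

gY = gA + α·gK + (1−α)·gL, so gY − gA − gL = α(gK − gL).
6.7 − 3.9 + 0.6 = α × (14.8 − (-0.6)).
3.4 = 15.4 α, so α = 0.22078.

0.221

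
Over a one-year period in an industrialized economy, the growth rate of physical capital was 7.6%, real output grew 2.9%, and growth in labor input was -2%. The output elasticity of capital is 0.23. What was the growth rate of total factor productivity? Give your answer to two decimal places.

Total factor productivity growth was 2.69%.

Labor's share = 1 − 0.23 = 0.77.
Physical capital: 0.23 × 7.6 = 1.748 pp.
Labor input: 0.77 × (-2) = -1.54 pp.
TFP growth = 2.9 − 0.208 = 2.692%.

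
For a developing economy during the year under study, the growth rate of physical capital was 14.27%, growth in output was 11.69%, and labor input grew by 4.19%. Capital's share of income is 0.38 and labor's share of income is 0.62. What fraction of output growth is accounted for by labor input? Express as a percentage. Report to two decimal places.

22.22%

Labor's share = 1 − 0.38 = 0.62.
Labor input contributed 0.62 × 4.19 = 2.5978 pp.
Share of growth = 2.5978 / 11.69 × 100 = 22.2224%.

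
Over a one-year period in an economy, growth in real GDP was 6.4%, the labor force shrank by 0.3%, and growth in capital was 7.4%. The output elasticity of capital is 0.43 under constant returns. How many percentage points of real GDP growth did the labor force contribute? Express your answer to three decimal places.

-0.171 percentage points

Labor's share = 1 − 0.43 = 0.57.
Contribution = share × growth = 0.57 × (-0.3) = -0.171 pp.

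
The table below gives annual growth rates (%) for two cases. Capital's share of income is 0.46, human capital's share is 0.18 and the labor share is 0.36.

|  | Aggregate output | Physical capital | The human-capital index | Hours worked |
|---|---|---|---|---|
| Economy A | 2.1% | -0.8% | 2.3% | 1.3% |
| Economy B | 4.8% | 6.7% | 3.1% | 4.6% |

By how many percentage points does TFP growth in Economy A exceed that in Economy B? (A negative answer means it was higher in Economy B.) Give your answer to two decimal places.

Labor's share = 1 − 0.46 − 0.18 = 0.36.
Economy A: TFP = 2.1 + 0.368 − 0.414 − 0.468 = 1.586%.
Economy B: TFP = 4.8 − 3.082 − 0.558 − 1.656 = -0.496%.
Difference = 1.586 − (-0.496) = 2.082 pp.

2.08 percentage points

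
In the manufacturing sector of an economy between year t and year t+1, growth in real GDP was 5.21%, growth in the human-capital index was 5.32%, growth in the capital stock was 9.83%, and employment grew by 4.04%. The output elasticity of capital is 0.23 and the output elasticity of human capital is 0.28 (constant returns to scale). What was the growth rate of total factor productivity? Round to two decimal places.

-0.52%

Labor's share = 1 − 0.23 − 0.28 = 0.49.
The capital stock: 0.23 × 9.83 = 2.2609 pp.
The human-capital index: 0.28 × 5.32 = 1.4896 pp.
Employment: 0.49 × 4.04 = 1.9796 pp.
TFP growth = 5.21 − 5.7301 = -0.5201%.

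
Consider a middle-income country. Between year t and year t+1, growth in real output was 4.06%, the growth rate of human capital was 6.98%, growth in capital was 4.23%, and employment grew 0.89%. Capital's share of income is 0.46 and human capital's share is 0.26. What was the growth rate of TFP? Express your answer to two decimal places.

Labor's share = 1 − 0.46 − 0.26 = 0.28.
Capital: 0.46 × 4.23 = 1.9458 pp.
Human capital: 0.26 × 6.98 = 1.8148 pp.
Employment: 0.28 × 0.89 = 0.2492 pp.
TFP growth = 4.06 − 4.0098 = 0.0502%.

TFP growth was 0.05%.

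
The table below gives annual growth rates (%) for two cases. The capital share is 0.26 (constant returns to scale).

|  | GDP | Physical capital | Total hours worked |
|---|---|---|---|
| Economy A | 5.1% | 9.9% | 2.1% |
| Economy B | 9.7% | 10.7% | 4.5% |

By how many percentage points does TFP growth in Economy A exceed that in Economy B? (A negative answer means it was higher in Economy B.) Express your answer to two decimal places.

-2.62 percentage points

Labor's share = 1 − 0.26 = 0.74.
Economy A: TFP = 5.1 − 2.574 − 1.554 = 0.972%.
Economy B: TFP = 9.7 − 2.782 − 3.33 = 3.588%.
Difference = 0.972 − (3.588) = -2.616 pp.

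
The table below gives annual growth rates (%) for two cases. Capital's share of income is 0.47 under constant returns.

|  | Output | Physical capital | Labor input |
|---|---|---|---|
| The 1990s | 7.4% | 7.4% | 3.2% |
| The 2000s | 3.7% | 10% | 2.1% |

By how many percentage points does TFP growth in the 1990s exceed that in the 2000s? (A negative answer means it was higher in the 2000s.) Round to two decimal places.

4.34 percentage points

Labor's share = 1 − 0.47 = 0.53.
The 1990s: TFP = 7.4 − 3.478 − 1.696 = 2.226%.
The 2000s: TFP = 3.7 − 4.7 − 1.113 = -2.113%.
Difference = 2.226 − (-2.113) = 4.339 pp.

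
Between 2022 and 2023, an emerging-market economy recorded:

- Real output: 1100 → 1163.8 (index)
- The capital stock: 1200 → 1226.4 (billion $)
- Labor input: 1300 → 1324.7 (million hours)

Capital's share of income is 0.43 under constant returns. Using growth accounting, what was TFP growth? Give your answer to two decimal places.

3.77%

Real output growth = (1163.8 − 1100) / 1100 = 5.8%.
The capital stock growth = (1226.4 − 1200) / 1200 = 2.2%.
Labor input growth = (1324.7 − 1300) / 1300 = 1.9%.
Labor's share = 1 − 0.43 = 0.57.
The capital stock: 0.43 × 2.2 = 0.946 pp.
Labor input: 0.57 × 1.9 = 1.083 pp.
TFP growth = 5.8 − 2.029 = 3.771%.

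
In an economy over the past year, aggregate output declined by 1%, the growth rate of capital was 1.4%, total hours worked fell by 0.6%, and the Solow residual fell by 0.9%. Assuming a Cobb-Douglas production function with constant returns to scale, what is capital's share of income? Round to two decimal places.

gY = gA + α·gK + (1−α)·gL, so gY − gA − gL = α(gK − gL).
-1 + 0.9 + 0.6 = α × (1.4 − (-0.6)).
0.5 = 2 α, so α = 0.25.

0.25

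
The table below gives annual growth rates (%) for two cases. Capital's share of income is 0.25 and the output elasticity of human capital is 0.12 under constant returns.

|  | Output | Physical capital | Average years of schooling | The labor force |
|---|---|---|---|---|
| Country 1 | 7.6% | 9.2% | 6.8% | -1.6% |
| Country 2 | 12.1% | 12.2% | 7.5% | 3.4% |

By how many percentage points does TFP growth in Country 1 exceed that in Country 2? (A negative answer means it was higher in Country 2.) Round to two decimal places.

Labor's share = 1 − 0.25 − 0.12 = 0.63.
Country 1: TFP = 7.6 − 2.3 − 0.816 + 1.008 = 5.492%.
Country 2: TFP = 12.1 − 3.05 − 0.9 − 2.142 = 6.008%.
Difference = 5.492 − (6.008) = -0.516 pp.

-0.52 percentage points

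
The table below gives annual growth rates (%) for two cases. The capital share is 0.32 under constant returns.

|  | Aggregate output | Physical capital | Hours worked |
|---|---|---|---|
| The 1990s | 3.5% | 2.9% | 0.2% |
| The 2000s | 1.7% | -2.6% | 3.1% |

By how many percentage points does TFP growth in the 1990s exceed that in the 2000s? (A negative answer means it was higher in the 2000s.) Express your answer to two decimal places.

Labor's share = 1 − 0.32 = 0.68.
The 1990s: TFP = 3.5 − 0.928 − 0.136 = 2.436%.
The 2000s: TFP = 1.7 + 0.832 − 2.108 = 0.424%.
Difference = 2.436 − (0.424) = 2.012 pp.

2.01 percentage points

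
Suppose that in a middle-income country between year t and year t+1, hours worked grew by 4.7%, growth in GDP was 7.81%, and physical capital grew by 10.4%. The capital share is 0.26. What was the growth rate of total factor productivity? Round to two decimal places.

Labor's share = 1 − 0.26 = 0.74.
Physical capital: 0.26 × 10.4 = 2.704 pp.
Hours worked: 0.74 × 4.7 = 3.478 pp.
TFP growth = 7.81 − 6.182 = 1.628%.

Total factor productivity grew 1.63%.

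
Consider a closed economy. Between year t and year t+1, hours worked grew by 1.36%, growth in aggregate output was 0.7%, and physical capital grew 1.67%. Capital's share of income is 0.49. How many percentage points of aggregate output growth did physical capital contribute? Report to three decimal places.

0.818

Contribution = share × growth = 0.49 × 1.67 = 0.8183 pp.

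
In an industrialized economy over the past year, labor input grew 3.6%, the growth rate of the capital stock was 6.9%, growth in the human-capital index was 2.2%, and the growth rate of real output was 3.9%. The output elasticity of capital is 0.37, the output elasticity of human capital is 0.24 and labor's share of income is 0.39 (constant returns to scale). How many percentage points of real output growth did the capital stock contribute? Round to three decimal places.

2.553 percentage points

Contribution = share × growth = 0.37 × 6.9 = 2.553 pp.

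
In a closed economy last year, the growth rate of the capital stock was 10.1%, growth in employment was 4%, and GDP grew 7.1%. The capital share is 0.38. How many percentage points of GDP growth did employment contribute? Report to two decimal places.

Labor's share = 1 − 0.38 = 0.62.
Contribution = share × growth = 0.62 × 4 = 2.48 pp.

2.48 pp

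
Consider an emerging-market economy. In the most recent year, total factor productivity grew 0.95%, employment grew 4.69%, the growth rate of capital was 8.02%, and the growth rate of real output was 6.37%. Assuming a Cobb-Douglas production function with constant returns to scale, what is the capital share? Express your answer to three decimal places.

α = 0.219

gY = gA + α·gK + (1−α)·gL, so gY − gA − gL = α(gK − gL).
6.37 − 0.95 − 4.69 = α × (8.02 − 4.69).
0.73 = 3.33 α, so α = 0.21922.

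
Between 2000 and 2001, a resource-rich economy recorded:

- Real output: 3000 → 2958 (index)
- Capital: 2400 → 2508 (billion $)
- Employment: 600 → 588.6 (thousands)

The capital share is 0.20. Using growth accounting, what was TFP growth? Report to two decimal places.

-0.78%

Real output growth = (2958 − 3000) / 3000 = -1.4%.
Capital growth = (2508 − 2400) / 2400 = 4.5%.
Employment growth = (588.6 − 600) / 600 = -1.9%.
Labor's share = 1 − 0.2 = 0.8.
Capital: 0.2 × 4.5 = 0.9 pp.
Employment: 0.8 × (-1.9) = -1.52 pp.
TFP growth = -1.4 + 0.62 = -0.78%.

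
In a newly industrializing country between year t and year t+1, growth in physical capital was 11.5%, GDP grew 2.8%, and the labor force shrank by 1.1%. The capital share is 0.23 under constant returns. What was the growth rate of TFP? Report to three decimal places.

1.002%

Labor's share = 1 − 0.23 = 0.77.
Physical capital: 0.23 × 11.5 = 2.645 pp.
The labor force: 0.77 × (-1.1) = -0.847 pp.
TFP growth = 2.8 − 1.798 = 1.002%.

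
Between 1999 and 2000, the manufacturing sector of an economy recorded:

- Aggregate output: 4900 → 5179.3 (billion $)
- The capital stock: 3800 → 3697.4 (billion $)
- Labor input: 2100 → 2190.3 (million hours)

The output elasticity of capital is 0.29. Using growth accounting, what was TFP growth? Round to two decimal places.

3.43%

Aggregate output growth = (5179.3 − 4900) / 4900 = 5.7%.
The capital stock growth = (3697.4 − 3800) / 3800 = -2.7%.
Labor input growth = (2190.3 − 2100) / 2100 = 4.3%.
Labor's share = 1 − 0.29 = 0.71.
The capital stock: 0.29 × (-2.7) = -0.783 pp.
Labor input: 0.71 × 4.3 = 3.053 pp.
TFP growth = 5.7 − 2.27 = 3.43%.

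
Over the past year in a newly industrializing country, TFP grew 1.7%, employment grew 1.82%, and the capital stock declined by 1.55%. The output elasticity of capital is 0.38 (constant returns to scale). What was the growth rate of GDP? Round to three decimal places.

GDP grew 2.239%.

Labor's share = 1 − 0.38 = 0.62.
The capital stock: 0.38 × (-1.55) = -0.589 pp.
Employment: 0.62 × 1.82 = 1.1284 pp.
Output growth = 1.7 + 0.5394 = 2.2394%.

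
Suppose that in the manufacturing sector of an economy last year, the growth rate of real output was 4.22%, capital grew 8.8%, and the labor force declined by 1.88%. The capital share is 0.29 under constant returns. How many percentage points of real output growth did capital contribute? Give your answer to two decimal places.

Contribution = share × growth = 0.29 × 8.8 = 2.552 pp.

2.55 pp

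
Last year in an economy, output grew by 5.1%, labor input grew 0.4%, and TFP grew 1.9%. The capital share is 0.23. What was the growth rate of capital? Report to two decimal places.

Labor's share = 1 − 0.23 = 0.77.
gY = gA + 0.77×0.4 + 0.23×g.
0.23×g = 5.1 − 1.9 − 0.308 = 2.892.
g = 2.892 / 0.23 = 12.5739%.

Capital grew 12.57%.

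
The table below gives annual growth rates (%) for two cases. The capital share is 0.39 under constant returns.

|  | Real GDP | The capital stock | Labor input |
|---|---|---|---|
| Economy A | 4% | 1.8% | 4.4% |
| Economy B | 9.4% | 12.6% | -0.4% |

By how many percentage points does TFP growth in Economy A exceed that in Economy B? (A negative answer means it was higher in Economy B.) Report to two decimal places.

-4.12 percentage points

Labor's share = 1 − 0.39 = 0.61.
Economy A: TFP = 4 − 0.702 − 2.684 = 0.614%.
Economy B: TFP = 9.4 − 4.914 + 0.244 = 4.73%.
Difference = 0.614 − (4.73) = -4.116 pp.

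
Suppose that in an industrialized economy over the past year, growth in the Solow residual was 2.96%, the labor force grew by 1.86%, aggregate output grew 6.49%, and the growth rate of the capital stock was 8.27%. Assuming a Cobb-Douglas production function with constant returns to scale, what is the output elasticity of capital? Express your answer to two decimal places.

α = 0.26

gY = gA + α·gK + (1−α)·gL, so gY − gA − gL = α(gK − gL).
6.49 − 2.96 − 1.86 = α × (8.27 − 1.86).
1.67 = 6.41 α, so α = 0.2605.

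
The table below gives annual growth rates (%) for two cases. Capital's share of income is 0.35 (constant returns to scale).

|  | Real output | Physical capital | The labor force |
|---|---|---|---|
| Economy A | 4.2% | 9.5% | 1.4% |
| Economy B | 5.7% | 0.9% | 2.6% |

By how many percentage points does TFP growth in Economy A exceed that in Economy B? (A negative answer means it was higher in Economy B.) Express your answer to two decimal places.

Labor's share = 1 − 0.35 = 0.65.
Economy A: TFP = 4.2 − 3.325 − 0.91 = -0.035%.
Economy B: TFP = 5.7 − 0.315 − 1.69 = 3.695%.
Difference = -0.035 − (3.695) = -3.73 pp.

-3.73 percentage points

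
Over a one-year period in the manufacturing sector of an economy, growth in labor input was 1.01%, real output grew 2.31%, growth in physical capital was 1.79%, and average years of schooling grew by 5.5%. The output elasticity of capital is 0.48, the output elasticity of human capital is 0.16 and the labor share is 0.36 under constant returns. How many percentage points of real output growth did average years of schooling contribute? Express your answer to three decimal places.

0.880 percentage points

Contribution = share × growth = 0.16 × 5.5 = 0.88 pp.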